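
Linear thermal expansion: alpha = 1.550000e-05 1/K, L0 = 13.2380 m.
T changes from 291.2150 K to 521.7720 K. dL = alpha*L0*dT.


dT = 230.5570 K
dL = 1.550000e-05 * 13.2380 * 230.5570 = 0.047308 m
L_final = 13.285308 m

dL = 0.047308 m


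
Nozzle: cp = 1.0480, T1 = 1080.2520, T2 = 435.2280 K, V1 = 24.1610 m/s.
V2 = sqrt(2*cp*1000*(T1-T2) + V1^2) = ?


dT = 645.0240 K
2*cp*1000*dT = 1351970.3040
V1^2 = 583.7539
V2 = sqrt(1352554.0579) = 1162.9936 m/s

1162.9936 m/s


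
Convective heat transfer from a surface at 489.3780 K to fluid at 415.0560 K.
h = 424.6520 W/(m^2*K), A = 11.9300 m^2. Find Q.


dT = 74.3220 K
Q = 424.6520 * 11.9300 * 74.3220 = 376522.5623 W

376522.5623 W


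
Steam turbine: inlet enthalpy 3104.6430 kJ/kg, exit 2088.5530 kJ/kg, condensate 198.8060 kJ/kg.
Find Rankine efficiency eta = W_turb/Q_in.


W = 1016.0900 kJ/kg
Q_in = 2905.8370 kJ/kg
eta = 0.3497 = 34.9672%

eta = 34.9672%


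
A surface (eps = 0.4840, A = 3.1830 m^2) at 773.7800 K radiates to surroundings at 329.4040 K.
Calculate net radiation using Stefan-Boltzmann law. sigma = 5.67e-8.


T^4 = 3.5848e+11
Tsurr^4 = 1.1774e+10
Q = 0.4840 * 5.67e-8 * 3.1830 * 3.4671e+11 = 30285.3048 W

30285.3048 W


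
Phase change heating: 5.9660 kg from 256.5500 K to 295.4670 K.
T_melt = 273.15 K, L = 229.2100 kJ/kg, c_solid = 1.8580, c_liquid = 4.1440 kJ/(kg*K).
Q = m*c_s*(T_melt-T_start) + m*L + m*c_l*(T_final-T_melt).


Q1 (sensible, solid) = 5.9660 * 1.8580 * 16.6000 = 184.0081 kJ
Q2 (latent) = 5.9660 * 229.2100 = 1367.4669 kJ
Q3 (sensible, liquid) = 5.9660 * 4.1440 * 22.3170 = 551.7455 kJ
Q_total = 2103.2205 kJ

2103.2205 kJ


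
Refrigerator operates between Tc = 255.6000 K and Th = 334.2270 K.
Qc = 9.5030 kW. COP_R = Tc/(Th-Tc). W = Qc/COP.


COP = 255.6000 / 78.6270 = 3.2508
W = 9.5030 / 3.2508 = 2.9233 kW

COP = 3.2508, W = 2.9233 kW


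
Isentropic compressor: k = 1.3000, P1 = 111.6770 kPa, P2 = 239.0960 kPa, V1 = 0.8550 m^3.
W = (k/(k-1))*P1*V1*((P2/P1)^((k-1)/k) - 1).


(k-1)/k = 0.2308
(P2/P1)^exp = 1.1920
W = 4.3333 * 111.6770 * 0.8550 * (1.1920 - 1) = 79.4630 kJ

79.4630 kJ


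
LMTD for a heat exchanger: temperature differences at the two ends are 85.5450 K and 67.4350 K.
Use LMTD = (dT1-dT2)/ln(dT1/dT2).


dT1/dT2 = 1.2686
ln(dT1/dT2) = 0.2379
LMTD = 18.1100 / 0.2379 = 76.1313 K

76.1313 K


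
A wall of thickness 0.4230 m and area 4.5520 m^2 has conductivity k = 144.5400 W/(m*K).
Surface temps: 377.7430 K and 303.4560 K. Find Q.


dT = 74.2870 K
Q = 144.5400 * 4.5520 * 74.2870 / 0.4230 = 115548.0862 W

115548.0862 W


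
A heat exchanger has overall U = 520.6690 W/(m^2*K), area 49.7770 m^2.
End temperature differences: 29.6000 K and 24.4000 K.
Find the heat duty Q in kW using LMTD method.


LMTD = 26.9163 K
Q = 520.6690 * 49.7770 * 26.9163 = 697599.8491 W = 697.5998 kW

697.5998 kW


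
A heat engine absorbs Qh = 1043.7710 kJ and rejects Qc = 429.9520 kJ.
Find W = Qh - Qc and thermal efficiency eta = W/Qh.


W = 1043.7710 - 429.9520 = 613.8190 kJ
eta = 613.8190 / 1043.7710 = 0.5881 = 58.8078%

W = 613.8190 kJ, eta = 58.8078%


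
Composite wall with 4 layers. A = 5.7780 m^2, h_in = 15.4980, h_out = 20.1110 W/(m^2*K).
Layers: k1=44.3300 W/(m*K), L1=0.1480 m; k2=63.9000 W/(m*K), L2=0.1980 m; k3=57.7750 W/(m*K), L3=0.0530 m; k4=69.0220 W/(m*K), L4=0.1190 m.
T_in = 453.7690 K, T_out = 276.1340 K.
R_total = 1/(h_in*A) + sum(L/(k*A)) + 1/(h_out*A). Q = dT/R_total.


R_conv_in = 1/(15.4980*5.7780) = 0.0112
R_1 = 0.1480/(44.3300*5.7780) = 0.0006
R_2 = 0.1980/(63.9000*5.7780) = 0.0005
R_3 = 0.0530/(57.7750*5.7780) = 0.0002
R_4 = 0.1190/(69.0220*5.7780) = 0.0003
R_conv_out = 1/(20.1110*5.7780) = 0.0086
R_total = 0.0213 K/W
Q = 177.6350 / 0.0213 = 8322.3793 W

R_total = 0.0213 K/W, Q = 8322.3793 W


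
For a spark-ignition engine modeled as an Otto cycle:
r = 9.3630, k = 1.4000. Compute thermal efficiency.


r^(k-1) = 2.4466
eta = 1 - 1/2.4466 = 0.5913 = 59.1272%

59.1272%


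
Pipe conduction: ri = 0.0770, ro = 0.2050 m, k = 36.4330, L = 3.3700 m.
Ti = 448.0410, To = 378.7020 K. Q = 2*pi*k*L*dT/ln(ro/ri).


dT = 69.3390 K
ln(ro/ri) = 0.9792
Q = 2*pi*36.4330*3.3700*69.3390 / 0.9792 = 54627.1887 W

54627.1887 W


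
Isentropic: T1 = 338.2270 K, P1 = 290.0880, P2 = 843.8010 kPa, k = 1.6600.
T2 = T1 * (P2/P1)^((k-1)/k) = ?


(k-1)/k = 0.3976
(P2/P1)^exp = 1.5289
T2 = 338.2270 * 1.5289 = 517.1006 K

517.1006 K


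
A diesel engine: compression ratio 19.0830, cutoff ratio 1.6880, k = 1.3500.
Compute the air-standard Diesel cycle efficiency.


r^(k-1) = 2.8069
rc^k = 2.0275
eta = 0.6059 = 60.5890%

60.5890%


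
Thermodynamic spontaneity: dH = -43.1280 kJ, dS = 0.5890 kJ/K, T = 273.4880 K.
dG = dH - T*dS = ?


T*dS = 273.4880 * 0.5890 = 161.0844 kJ
dG = -43.1280 - 161.0844 = -204.2124 kJ (spontaneous)

dG = -204.2124 kJ, spontaneous


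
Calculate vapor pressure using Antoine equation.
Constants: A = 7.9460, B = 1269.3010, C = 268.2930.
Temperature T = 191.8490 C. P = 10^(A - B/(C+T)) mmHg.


C+T = 460.1420
B/(C+T) = 2.7585
log10(P) = 7.9460 - 2.7585 = 5.1875
P = 10^5.1875 = 153993.1974 mmHg

153993.1974 mmHg


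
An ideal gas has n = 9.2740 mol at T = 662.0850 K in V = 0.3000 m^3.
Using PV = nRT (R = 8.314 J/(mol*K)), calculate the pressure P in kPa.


P = nRT/V = 9.2740 * 8.314 * 662.0850 / 0.3000
= 51049.4257 / 0.3000 = 170164.7523 Pa = 170.1648 kPa

170.1648 kPa


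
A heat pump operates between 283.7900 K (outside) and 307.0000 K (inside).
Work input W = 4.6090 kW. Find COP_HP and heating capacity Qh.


COP = 307.0000 / 23.2100 = 13.2271
Qh = 13.2271 * 4.6090 = 60.9635 kW

COP = 13.2271, Qh = 60.9635 kW


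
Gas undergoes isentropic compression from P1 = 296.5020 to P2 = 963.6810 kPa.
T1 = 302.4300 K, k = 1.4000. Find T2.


(k-1)/k = 0.2857
(P2/P1)^exp = 1.4004
T2 = 302.4300 * 1.4004 = 423.5295 K

423.5295 K


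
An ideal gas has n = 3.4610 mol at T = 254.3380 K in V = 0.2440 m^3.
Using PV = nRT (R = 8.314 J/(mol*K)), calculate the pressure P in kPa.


P = nRT/V = 3.4610 * 8.314 * 254.3380 / 0.2440
= 7318.5134 / 0.2440 = 29993.9073 Pa = 29.9939 kPa

29.9939 kPa


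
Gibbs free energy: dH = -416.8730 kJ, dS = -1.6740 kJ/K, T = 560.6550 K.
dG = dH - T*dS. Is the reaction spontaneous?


T*dS = 560.6550 * -1.6740 = -938.5365 kJ
dG = -416.8730 + 938.5365 = 521.6635 kJ (non-spontaneous)

dG = 521.6635 kJ, non-spontaneous


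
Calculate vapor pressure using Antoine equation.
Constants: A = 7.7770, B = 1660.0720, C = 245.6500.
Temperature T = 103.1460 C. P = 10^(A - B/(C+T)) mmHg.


C+T = 348.7960
B/(C+T) = 4.7594
log10(P) = 7.7770 - 4.7594 = 3.0176
P = 10^3.0176 = 1041.2732 mmHg

1041.2732 mmHg


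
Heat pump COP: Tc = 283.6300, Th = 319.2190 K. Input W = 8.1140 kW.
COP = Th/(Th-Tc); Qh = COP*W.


COP = 319.2190 / 35.5890 = 8.9696
Qh = 8.9696 * 8.1140 = 72.7793 kW

COP = 8.9696, Qh = 72.7793 kW


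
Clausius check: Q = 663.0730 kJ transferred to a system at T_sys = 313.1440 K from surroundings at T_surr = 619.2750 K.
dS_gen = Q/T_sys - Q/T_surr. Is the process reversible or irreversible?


dS_sys = 663.0730/313.1440 = 2.1175 kJ/K
dS_surr = -663.0730/619.2750 = -1.0707 kJ/K
dS_gen = 2.1175 - 1.0707 = 1.0467 kJ/K (irreversible)

dS_gen = 1.0467 kJ/K, irreversible


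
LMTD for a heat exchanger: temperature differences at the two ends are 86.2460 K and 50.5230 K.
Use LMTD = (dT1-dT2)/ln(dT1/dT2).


dT1/dT2 = 1.7071
ln(dT1/dT2) = 0.5348
LMTD = 35.7230 / 0.5348 = 66.8001 K

66.8001 K


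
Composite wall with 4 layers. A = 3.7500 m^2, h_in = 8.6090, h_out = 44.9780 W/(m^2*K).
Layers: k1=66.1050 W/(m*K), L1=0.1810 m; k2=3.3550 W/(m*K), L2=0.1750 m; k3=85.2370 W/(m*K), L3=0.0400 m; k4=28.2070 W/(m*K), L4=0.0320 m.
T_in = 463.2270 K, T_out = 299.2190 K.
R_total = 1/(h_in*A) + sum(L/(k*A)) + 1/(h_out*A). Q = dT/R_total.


R_conv_in = 1/(8.6090*3.7500) = 0.0310
R_1 = 0.1810/(66.1050*3.7500) = 0.0007
R_2 = 0.1750/(3.3550*3.7500) = 0.0139
R_3 = 0.0400/(85.2370*3.7500) = 0.0001
R_4 = 0.0320/(28.2070*3.7500) = 0.0003
R_conv_out = 1/(44.9780*3.7500) = 0.0059
R_total = 0.0520 K/W
Q = 164.0080 / 0.0520 = 3155.7256 W

R_total = 0.0520 K/W, Q = 3155.7256 W


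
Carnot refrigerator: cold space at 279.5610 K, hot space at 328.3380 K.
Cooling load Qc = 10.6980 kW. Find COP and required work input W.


COP = 279.5610 / 48.7770 = 5.7314
W = 10.6980 / 5.7314 = 1.8666 kW

COP = 5.7314, W = 1.8666 kW


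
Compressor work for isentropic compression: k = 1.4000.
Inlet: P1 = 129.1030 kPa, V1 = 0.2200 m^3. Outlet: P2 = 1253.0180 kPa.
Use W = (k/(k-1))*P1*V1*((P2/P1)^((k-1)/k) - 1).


(k-1)/k = 0.2857
(P2/P1)^exp = 1.9143
W = 3.5000 * 129.1030 * 0.2200 * (1.9143 - 1) = 90.8882 kJ

90.8882 kJ


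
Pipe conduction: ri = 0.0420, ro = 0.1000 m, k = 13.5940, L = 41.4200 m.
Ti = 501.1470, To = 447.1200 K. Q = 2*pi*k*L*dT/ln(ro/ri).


dT = 54.0270 K
ln(ro/ri) = 0.8675
Q = 2*pi*13.5940*41.4200*54.0270 / 0.8675 = 220332.3739 W

220332.3739 W


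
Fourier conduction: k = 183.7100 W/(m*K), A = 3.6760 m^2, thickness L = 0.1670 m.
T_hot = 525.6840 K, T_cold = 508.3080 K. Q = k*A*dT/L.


dT = 17.3760 K
Q = 183.7100 * 3.6760 * 17.3760 / 0.1670 = 70265.4184 W

70265.4184 W


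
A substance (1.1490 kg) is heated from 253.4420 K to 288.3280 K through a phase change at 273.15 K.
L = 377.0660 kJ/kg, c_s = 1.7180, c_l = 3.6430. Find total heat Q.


Q1 (sensible, solid) = 1.1490 * 1.7180 * 19.7080 = 38.9032 kJ
Q2 (latent) = 1.1490 * 377.0660 = 433.2488 kJ
Q3 (sensible, liquid) = 1.1490 * 3.6430 * 15.1780 = 63.5322 kJ
Q_total = 535.6842 kJ

535.6842 kJ


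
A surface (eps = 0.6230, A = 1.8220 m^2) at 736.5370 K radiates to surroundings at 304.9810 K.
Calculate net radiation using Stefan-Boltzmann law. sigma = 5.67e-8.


T^4 = 2.9429e+11
Tsurr^4 = 8.6515e+09
Q = 0.6230 * 5.67e-8 * 1.8220 * 2.8564e+11 = 18383.9607 W

18383.9607 W


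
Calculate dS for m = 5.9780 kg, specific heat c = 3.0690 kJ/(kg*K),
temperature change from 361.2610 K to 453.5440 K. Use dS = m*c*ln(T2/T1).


T2/T1 = 1.2554
ln(T2/T1) = 0.2275
dS = 5.9780 * 3.0690 * 0.2275 = 4.1737 kJ/K

4.1737 kJ/K


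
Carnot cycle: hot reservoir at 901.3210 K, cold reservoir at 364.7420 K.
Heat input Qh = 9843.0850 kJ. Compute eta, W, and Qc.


eta = 1 - 364.7420/901.3210 = 0.5953
W = 0.5953 * 9843.0850 = 5859.8354 kJ
Qc = 9843.0850 - 5859.8354 = 3983.2496 kJ

eta = 59.5325%, W = 5859.8354 kJ, Qc = 3983.2496 kJ


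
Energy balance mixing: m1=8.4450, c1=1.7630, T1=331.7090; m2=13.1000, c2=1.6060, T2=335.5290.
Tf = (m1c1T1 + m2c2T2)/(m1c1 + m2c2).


num = 11997.7215
den = 35.9271
Tf = 333.9460 K

333.9460 K


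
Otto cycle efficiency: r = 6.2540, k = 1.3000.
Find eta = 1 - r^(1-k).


r^(k-1) = 1.7332
eta = 1 - 1/1.7332 = 0.4230 = 42.3031%

42.3031%


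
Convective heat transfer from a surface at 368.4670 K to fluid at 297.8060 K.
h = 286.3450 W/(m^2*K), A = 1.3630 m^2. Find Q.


dT = 70.6610 K
Q = 286.3450 * 1.3630 * 70.6610 = 27578.1570 W

27578.1570 W


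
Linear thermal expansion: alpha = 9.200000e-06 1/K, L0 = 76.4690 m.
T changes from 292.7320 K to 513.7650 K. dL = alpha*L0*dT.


dT = 221.0330 K
dL = 9.200000e-06 * 76.4690 * 221.0330 = 0.155500 m
L_final = 76.624500 m

dL = 0.155500 m


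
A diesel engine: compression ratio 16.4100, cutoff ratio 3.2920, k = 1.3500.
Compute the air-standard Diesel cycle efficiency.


r^(k-1) = 2.6625
rc^k = 4.9954
eta = 0.5150 = 51.5019%

51.5019%


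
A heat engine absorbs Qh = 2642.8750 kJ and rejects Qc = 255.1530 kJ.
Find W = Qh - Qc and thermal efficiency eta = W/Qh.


W = 2642.8750 - 255.1530 = 2387.7220 kJ
eta = 2387.7220 / 2642.8750 = 0.9035 = 90.3456%

W = 2387.7220 kJ, eta = 90.3456%


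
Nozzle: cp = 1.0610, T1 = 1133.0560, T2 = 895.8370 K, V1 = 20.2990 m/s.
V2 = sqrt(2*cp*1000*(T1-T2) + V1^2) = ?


dT = 237.2190 K
2*cp*1000*dT = 503378.7180
V1^2 = 412.0494
V2 = sqrt(503790.7674) = 709.7822 m/s

709.7822 m/s


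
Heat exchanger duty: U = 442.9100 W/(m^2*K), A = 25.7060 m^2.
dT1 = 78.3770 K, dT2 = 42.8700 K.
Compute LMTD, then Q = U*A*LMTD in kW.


LMTD = 58.8490 K
Q = 442.9100 * 25.7060 * 58.8490 = 670021.4766 W = 670.0215 kW

670.0215 kW


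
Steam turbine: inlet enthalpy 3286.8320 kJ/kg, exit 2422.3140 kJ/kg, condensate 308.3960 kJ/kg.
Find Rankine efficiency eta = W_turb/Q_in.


W = 864.5180 kJ/kg
Q_in = 2978.4360 kJ/kg
eta = 0.2903 = 29.0259%

eta = 29.0259%


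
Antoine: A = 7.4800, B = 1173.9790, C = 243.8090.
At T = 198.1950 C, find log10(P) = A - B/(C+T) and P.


C+T = 442.0040
B/(C+T) = 2.6560
log10(P) = 7.4800 - 2.6560 = 4.8240
P = 10^4.8240 = 66674.9887 mmHg

66674.9887 mmHg


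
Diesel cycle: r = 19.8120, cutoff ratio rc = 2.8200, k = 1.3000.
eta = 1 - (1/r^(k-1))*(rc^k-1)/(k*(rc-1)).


r^(k-1) = 2.4495
rc^k = 3.8488
eta = 0.5085 = 50.8451%

50.8451%


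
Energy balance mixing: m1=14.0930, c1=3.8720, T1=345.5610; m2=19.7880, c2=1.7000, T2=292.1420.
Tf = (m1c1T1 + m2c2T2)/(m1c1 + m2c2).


num = 28684.1458
den = 88.2077
Tf = 325.1887 K

325.1887 K


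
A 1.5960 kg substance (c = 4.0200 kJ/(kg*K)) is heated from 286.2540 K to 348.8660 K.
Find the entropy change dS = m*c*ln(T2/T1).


T2/T1 = 1.2187
ln(T2/T1) = 0.1978
dS = 1.5960 * 4.0200 * 0.1978 = 1.2691 kJ/K

1.2691 kJ/K


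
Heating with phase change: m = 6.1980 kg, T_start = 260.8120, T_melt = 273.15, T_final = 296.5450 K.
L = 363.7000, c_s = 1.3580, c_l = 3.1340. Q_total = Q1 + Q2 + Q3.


Q1 (sensible, solid) = 6.1980 * 1.3580 * 12.3380 = 103.8475 kJ
Q2 (latent) = 6.1980 * 363.7000 = 2254.2126 kJ
Q3 (sensible, liquid) = 6.1980 * 3.1340 * 23.3950 = 454.4369 kJ
Q_total = 2812.4970 kJ

2812.4970 kJ


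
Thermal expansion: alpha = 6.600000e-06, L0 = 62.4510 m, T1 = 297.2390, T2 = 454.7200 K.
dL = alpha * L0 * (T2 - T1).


dT = 157.4810 K
dL = 6.600000e-06 * 62.4510 * 157.4810 = 0.064910 m
L_final = 62.515910 m

dL = 0.064910 m


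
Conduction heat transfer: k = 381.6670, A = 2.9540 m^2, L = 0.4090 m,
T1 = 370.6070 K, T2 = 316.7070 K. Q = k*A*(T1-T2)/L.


dT = 53.9000 K
Q = 381.6670 * 2.9540 * 53.9000 / 0.4090 = 148580.0703 W

148580.0703 W


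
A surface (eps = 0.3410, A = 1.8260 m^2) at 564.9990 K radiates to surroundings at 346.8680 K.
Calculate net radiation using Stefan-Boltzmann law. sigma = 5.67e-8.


T^4 = 1.0190e+11
Tsurr^4 = 1.4476e+10
Q = 0.3410 * 5.67e-8 * 1.8260 * 8.7428e+10 = 3086.6456 W

3086.6456 W


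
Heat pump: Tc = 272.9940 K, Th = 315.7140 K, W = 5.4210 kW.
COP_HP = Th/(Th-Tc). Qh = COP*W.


COP = 315.7140 / 42.7200 = 7.3903
Qh = 7.3903 * 5.4210 = 40.0629 kW

COP = 7.3903, Qh = 40.0629 kW


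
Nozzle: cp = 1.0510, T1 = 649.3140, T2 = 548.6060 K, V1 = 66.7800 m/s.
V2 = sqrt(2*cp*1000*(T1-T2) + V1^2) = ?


dT = 100.7080 K
2*cp*1000*dT = 211688.2160
V1^2 = 4459.5684
V2 = sqrt(216147.7844) = 464.9170 m/s

464.9170 m/s


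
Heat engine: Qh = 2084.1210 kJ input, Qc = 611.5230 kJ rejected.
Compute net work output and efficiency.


W = 2084.1210 - 611.5230 = 1472.5980 kJ
eta = 1472.5980 / 2084.1210 = 0.7066 = 70.6580%

W = 1472.5980 kJ, eta = 70.6580%


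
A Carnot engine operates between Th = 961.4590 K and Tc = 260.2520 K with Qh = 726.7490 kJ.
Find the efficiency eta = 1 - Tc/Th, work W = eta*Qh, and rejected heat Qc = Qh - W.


eta = 1 - 260.2520/961.4590 = 0.7293
W = 0.7293 * 726.7490 = 530.0293 kJ
Qc = 726.7490 - 530.0293 = 196.7197 kJ

eta = 72.9316%, W = 530.0293 kJ, Qc = 196.7197 kJ


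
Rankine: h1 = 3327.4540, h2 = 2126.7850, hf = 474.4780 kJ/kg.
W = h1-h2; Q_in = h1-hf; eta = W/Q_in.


W = 1200.6690 kJ/kg
Q_in = 2852.9760 kJ/kg
eta = 0.4208 = 42.0848%

eta = 42.0848%


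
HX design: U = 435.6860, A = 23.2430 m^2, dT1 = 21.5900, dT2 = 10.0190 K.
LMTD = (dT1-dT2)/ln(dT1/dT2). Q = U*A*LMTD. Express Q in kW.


LMTD = 15.0714 K
Q = 435.6860 * 23.2430 * 15.0714 = 152622.5054 W = 152.6225 kW

152.6225 kW


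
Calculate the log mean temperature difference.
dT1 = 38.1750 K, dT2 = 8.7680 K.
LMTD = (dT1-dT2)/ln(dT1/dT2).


dT1/dT2 = 4.3539
ln(dT1/dT2) = 1.4711
LMTD = 29.4070 / 1.4711 = 19.9902 K

19.9902 K


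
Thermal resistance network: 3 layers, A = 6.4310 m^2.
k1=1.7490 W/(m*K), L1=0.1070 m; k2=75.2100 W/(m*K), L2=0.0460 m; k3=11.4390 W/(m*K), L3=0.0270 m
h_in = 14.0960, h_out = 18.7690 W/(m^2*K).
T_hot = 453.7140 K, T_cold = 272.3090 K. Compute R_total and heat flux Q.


R_conv_in = 1/(14.0960*6.4310) = 0.0110
R_1 = 0.1070/(1.7490*6.4310) = 0.0095
R_2 = 0.0460/(75.2100*6.4310) = 9.5105e-05
R_3 = 0.0270/(11.4390*6.4310) = 0.0004
R_conv_out = 1/(18.7690*6.4310) = 0.0083
R_total = 0.0293 K/W
Q = 181.4050 / 0.0293 = 6193.1724 W

R_total = 0.0293 K/W, Q = 6193.1724 W


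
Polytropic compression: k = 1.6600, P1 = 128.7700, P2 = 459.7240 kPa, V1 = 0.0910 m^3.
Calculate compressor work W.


(k-1)/k = 0.3976
(P2/P1)^exp = 1.6586
W = 2.5152 * 128.7700 * 0.0910 * (1.6586 - 1) = 19.4107 kJ

19.4107 kJ


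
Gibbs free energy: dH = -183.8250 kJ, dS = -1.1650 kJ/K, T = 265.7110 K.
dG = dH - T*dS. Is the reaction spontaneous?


T*dS = 265.7110 * -1.1650 = -309.5533 kJ
dG = -183.8250 + 309.5533 = 125.7283 kJ (non-spontaneous)

dG = 125.7283 kJ, non-spontaneous


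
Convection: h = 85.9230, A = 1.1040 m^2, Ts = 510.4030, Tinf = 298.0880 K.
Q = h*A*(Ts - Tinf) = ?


dT = 212.3150 K
Q = 85.9230 * 1.1040 * 212.3150 = 20139.9869 W

20139.9869 W


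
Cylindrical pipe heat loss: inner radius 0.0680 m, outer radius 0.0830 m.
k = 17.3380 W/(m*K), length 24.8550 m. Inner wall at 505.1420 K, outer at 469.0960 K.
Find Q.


dT = 36.0460 K
ln(ro/ri) = 0.1993
Q = 2*pi*17.3380*24.8550*36.0460 / 0.1993 = 489633.0468 W

489633.0468 W


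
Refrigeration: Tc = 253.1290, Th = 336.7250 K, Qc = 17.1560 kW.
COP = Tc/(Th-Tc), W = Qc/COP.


COP = 253.1290 / 83.5960 = 3.0280
W = 17.1560 / 3.0280 = 5.6658 kW

COP = 3.0280, W = 5.6658 kW


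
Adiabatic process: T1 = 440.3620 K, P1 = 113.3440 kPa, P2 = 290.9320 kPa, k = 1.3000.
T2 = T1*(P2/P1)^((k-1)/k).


(k-1)/k = 0.2308
(P2/P1)^exp = 1.2430
T2 = 440.3620 * 1.2430 = 547.3752 K

547.3752 K


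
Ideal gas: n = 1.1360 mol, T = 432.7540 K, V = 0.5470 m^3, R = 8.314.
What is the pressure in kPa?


P = nRT/V = 1.1360 * 8.314 * 432.7540 / 0.5470
= 4087.2334 / 0.5470 = 7472.0904 Pa = 7.4721 kPa

7.4721 kPa


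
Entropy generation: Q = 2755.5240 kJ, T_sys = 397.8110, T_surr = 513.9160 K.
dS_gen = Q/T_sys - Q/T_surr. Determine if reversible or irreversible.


dS_sys = 2755.5240/397.8110 = 6.9267 kJ/K
dS_surr = -2755.5240/513.9160 = -5.3618 kJ/K
dS_gen = 6.9267 - 5.3618 = 1.5649 kJ/K (irreversible)

dS_gen = 1.5649 kJ/K, irreversible


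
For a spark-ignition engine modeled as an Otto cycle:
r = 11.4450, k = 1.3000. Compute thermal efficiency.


r^(k-1) = 2.0777
eta = 1 - 1/2.0777 = 0.5187 = 51.8701%

51.8701%


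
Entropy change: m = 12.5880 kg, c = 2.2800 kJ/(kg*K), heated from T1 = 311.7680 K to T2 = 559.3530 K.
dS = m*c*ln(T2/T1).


T2/T1 = 1.7941
ln(T2/T1) = 0.5845
dS = 12.5880 * 2.2800 * 0.5845 = 16.7761 kJ/K

16.7761 kJ/K


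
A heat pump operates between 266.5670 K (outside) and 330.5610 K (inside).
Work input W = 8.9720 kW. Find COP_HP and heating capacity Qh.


COP = 330.5610 / 63.9940 = 5.1655
Qh = 5.1655 * 8.9720 = 46.3449 kW

COP = 5.1655, Qh = 46.3449 kW


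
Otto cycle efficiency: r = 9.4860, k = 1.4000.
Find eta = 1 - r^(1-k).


r^(k-1) = 2.4594
eta = 1 - 1/2.4594 = 0.5934 = 59.3401%

59.3401%


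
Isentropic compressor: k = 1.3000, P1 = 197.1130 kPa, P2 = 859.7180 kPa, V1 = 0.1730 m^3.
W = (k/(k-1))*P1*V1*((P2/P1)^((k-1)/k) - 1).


(k-1)/k = 0.2308
(P2/P1)^exp = 1.4048
W = 4.3333 * 197.1130 * 0.1730 * (1.4048 - 1) = 59.8145 kJ

59.8145 kJ


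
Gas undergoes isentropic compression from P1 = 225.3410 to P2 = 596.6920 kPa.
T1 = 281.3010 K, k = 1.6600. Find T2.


(k-1)/k = 0.3976
(P2/P1)^exp = 1.4728
T2 = 281.3010 * 1.4728 = 414.3012 K

414.3012 K


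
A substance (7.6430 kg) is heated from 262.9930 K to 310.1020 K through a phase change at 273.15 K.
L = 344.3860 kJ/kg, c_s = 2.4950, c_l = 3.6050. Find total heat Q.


Q1 (sensible, solid) = 7.6430 * 2.4950 * 10.1570 = 193.6867 kJ
Q2 (latent) = 7.6430 * 344.3860 = 2632.1422 kJ
Q3 (sensible, liquid) = 7.6430 * 3.6050 * 36.9520 = 1018.1390 kJ
Q_total = 3843.9679 kJ

3843.9679 kJ


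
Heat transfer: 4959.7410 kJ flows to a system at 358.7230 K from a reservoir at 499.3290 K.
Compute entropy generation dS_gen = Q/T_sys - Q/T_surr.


dS_sys = 4959.7410/358.7230 = 13.8261 kJ/K
dS_surr = -4959.7410/499.3290 = -9.9328 kJ/K
dS_gen = 13.8261 - 9.9328 = 3.8933 kJ/K (irreversible)

dS_gen = 3.8933 kJ/K, irreversible


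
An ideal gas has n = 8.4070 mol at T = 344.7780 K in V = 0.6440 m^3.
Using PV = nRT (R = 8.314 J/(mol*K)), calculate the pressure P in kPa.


P = nRT/V = 8.4070 * 8.314 * 344.7780 / 0.6440
= 24098.5334 / 0.6440 = 37420.0830 Pa = 37.4201 kPa

37.4201 kPa


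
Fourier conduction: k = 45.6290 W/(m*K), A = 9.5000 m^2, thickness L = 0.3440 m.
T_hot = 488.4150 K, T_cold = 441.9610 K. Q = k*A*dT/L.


dT = 46.4540 K
Q = 45.6290 * 9.5000 * 46.4540 / 0.3440 = 58536.8339 W

58536.8339 W


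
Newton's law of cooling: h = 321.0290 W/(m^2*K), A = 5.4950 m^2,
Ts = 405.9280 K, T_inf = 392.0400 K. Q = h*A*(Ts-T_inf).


dT = 13.8880 K
Q = 321.0290 * 5.4950 * 13.8880 = 24499.1869 W

24499.1869 W


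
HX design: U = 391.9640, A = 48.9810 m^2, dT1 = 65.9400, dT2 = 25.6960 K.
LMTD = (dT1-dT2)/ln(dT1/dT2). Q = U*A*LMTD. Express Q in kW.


LMTD = 42.7033 K
Q = 391.9640 * 48.9810 * 42.7033 = 819851.3745 W = 819.8514 kW

819.8514 kW


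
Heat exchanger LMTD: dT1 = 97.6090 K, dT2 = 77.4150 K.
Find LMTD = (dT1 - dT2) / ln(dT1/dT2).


dT1/dT2 = 1.2609
ln(dT1/dT2) = 0.2318
LMTD = 20.1940 / 0.2318 = 87.1223 K

87.1223 K


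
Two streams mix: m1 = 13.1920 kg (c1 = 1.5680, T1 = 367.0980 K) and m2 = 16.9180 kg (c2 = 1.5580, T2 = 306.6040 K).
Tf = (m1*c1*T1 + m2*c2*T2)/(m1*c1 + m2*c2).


num = 15674.9857
den = 47.0433
Tf = 333.2034 K

333.2034 K


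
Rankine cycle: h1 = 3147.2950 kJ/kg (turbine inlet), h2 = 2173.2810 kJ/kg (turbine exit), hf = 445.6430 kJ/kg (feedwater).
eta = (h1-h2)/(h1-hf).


W = 974.0140 kJ/kg
Q_in = 2701.6520 kJ/kg
eta = 0.3605 = 36.0525%

eta = 36.0525%


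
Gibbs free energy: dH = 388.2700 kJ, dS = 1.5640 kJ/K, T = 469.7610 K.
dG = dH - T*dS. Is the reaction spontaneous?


T*dS = 469.7610 * 1.5640 = 734.7062 kJ
dG = 388.2700 - 734.7062 = -346.4362 kJ (spontaneous)

dG = -346.4362 kJ, spontaneous


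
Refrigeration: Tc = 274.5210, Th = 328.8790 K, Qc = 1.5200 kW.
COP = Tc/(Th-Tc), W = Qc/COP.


COP = 274.5210 / 54.3580 = 5.0502
W = 1.5200 / 5.0502 = 0.3010 kW

COP = 5.0502, W = 0.3010 kW


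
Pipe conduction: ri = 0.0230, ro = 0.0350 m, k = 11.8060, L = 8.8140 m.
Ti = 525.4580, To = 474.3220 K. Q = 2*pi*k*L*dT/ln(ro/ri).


dT = 51.1360 K
ln(ro/ri) = 0.4199
Q = 2*pi*11.8060*8.8140*51.1360 / 0.4199 = 79631.3927 W

79631.3927 W


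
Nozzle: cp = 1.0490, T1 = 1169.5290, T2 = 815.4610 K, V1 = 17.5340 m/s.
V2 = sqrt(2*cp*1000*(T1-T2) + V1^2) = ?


dT = 354.0680 K
2*cp*1000*dT = 742834.6640
V1^2 = 307.4412
V2 = sqrt(743142.1052) = 862.0569 m/s

862.0569 m/s


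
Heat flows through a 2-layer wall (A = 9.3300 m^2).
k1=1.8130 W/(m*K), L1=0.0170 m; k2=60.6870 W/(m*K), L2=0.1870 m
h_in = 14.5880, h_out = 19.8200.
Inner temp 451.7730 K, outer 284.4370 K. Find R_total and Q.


R_conv_in = 1/(14.5880*9.3300) = 0.0073
R_1 = 0.0170/(1.8130*9.3300) = 0.0010
R_2 = 0.1870/(60.6870*9.3300) = 0.0003
R_conv_out = 1/(19.8200*9.3300) = 0.0054
R_total = 0.0141 K/W
Q = 167.3360 / 0.0141 = 11876.0447 W

R_total = 0.0141 K/W, Q = 11876.0447 W


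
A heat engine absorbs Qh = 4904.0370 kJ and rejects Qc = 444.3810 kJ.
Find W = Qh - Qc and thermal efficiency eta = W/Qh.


W = 4904.0370 - 444.3810 = 4459.6560 kJ
eta = 4459.6560 / 4904.0370 = 0.9094 = 90.9385%

W = 4459.6560 kJ, eta = 90.9385%


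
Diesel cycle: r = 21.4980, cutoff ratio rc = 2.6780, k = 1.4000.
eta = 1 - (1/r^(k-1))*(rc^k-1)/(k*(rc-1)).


r^(k-1) = 3.4116
rc^k = 3.9713
eta = 0.6293 = 62.9259%

62.9259%


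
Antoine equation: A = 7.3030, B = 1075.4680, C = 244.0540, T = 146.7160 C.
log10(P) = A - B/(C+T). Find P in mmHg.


C+T = 390.7700
B/(C+T) = 2.7522
log10(P) = 7.3030 - 2.7522 = 4.5508
P = 10^4.5508 = 35548.6840 mmHg

35548.6840 mmHg


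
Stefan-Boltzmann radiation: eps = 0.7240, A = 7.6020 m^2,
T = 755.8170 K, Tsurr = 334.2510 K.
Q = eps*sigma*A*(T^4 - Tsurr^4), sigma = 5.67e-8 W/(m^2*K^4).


T^4 = 3.2634e+11
Tsurr^4 = 1.2482e+10
Q = 0.7240 * 5.67e-8 * 7.6020 * 3.1386e+11 = 97944.1712 W

97944.1712 W


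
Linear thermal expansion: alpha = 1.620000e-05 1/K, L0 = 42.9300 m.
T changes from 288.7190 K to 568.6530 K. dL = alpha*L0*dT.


dT = 279.9340 K
dL = 1.620000e-05 * 42.9300 * 279.9340 = 0.194685 m
L_final = 43.124685 m

dL = 0.194685 m


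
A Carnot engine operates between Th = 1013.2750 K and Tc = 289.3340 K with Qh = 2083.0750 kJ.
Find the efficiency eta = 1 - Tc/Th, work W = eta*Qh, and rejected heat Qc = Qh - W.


eta = 1 - 289.3340/1013.2750 = 0.7145
W = 0.7145 * 2083.0750 = 1488.2667 kJ
Qc = 2083.0750 - 1488.2667 = 594.8083 kJ

eta = 71.4457%, W = 1488.2667 kJ, Qc = 594.8083 kJ


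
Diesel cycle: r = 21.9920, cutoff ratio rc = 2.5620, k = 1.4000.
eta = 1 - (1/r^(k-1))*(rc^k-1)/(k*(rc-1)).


r^(k-1) = 3.4428
rc^k = 3.7326
eta = 0.6370 = 63.7039%

63.7039%


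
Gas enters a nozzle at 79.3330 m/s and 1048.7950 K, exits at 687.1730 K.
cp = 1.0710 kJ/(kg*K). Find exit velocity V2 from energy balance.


dT = 361.6220 K
2*cp*1000*dT = 774594.3240
V1^2 = 6293.7249
V2 = sqrt(780888.0489) = 883.6787 m/s

883.6787 m/s


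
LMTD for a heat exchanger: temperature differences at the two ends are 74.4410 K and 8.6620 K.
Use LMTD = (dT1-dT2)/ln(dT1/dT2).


dT1/dT2 = 8.5940
ln(dT1/dT2) = 2.1511
LMTD = 65.7790 / 2.1511 = 30.5798 K

30.5798 K


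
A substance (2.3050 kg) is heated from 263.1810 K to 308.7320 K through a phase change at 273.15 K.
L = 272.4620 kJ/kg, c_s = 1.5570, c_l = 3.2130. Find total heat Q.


Q1 (sensible, solid) = 2.3050 * 1.5570 * 9.9690 = 35.7776 kJ
Q2 (latent) = 2.3050 * 272.4620 = 628.0249 kJ
Q3 (sensible, liquid) = 2.3050 * 3.2130 * 35.5820 = 263.5190 kJ
Q_total = 927.3216 kJ

927.3216 kJ


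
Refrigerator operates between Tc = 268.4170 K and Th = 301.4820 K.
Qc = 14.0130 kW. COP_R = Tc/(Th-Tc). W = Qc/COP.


COP = 268.4170 / 33.0650 = 8.1179
W = 14.0130 / 8.1179 = 1.7262 kW

COP = 8.1179, W = 1.7262 kW


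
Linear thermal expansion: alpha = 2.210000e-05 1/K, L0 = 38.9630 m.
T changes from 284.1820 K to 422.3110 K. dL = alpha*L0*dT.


dT = 138.1290 K
dL = 2.210000e-05 * 38.9630 * 138.1290 = 0.118940 m
L_final = 39.081940 m

dL = 0.118940 m


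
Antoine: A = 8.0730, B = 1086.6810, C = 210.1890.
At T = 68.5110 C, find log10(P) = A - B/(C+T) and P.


C+T = 278.7000
B/(C+T) = 3.8991
log10(P) = 8.0730 - 3.8991 = 4.1739
P = 10^4.1739 = 14924.2816 mmHg

14924.2816 mmHg


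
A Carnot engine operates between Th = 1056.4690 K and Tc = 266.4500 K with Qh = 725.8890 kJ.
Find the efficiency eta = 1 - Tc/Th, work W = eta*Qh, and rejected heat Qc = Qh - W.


eta = 1 - 266.4500/1056.4690 = 0.7478
W = 0.7478 * 725.8890 = 542.8139 kJ
Qc = 725.8890 - 542.8139 = 183.0751 kJ

eta = 74.7792%, W = 542.8139 kJ, Qc = 183.0751 kJ


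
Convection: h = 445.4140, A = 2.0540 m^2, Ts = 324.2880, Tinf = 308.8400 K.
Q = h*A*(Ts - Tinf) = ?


dT = 15.4480 K
Q = 445.4140 * 2.0540 * 15.4480 = 14133.0717 W

14133.0717 W


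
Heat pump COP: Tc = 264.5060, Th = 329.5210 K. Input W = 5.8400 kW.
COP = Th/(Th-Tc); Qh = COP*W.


COP = 329.5210 / 65.0150 = 5.0684
Qh = 5.0684 * 5.8400 = 29.5994 kW

COP = 5.0684, Qh = 29.5994 kW


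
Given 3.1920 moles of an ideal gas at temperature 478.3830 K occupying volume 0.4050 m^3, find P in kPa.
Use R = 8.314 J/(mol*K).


P = nRT/V = 3.1920 * 8.314 * 478.3830 / 0.4050
= 12695.4658 / 0.4050 = 31346.8292 Pa = 31.3468 kPa

31.3468 kPa


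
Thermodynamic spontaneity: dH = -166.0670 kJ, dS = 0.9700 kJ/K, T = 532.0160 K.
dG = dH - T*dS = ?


T*dS = 532.0160 * 0.9700 = 516.0555 kJ
dG = -166.0670 - 516.0555 = -682.1225 kJ (spontaneous)

dG = -682.1225 kJ, spontaneous


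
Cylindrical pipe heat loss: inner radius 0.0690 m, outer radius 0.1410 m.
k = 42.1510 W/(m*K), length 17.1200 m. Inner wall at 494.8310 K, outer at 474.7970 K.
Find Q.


dT = 20.0340 K
ln(ro/ri) = 0.7147
Q = 2*pi*42.1510*17.1200*20.0340 / 0.7147 = 127105.3190 W

127105.3190 W


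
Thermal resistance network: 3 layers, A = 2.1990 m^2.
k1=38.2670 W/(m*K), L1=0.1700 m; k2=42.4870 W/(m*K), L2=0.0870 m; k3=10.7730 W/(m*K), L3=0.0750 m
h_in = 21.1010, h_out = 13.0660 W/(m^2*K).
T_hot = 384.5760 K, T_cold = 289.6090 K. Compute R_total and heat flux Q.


R_conv_in = 1/(21.1010*2.1990) = 0.0216
R_1 = 0.1700/(38.2670*2.1990) = 0.0020
R_2 = 0.0870/(42.4870*2.1990) = 0.0009
R_3 = 0.0750/(10.7730*2.1990) = 0.0032
R_conv_out = 1/(13.0660*2.1990) = 0.0348
R_total = 0.0625 K/W
Q = 94.9670 / 0.0625 = 1520.1341 W

R_total = 0.0625 K/W, Q = 1520.1341 W


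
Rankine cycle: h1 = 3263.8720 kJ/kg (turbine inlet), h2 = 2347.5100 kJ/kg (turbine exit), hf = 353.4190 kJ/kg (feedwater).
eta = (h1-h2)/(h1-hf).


W = 916.3620 kJ/kg
Q_in = 2910.4530 kJ/kg
eta = 0.3149 = 31.4852%

eta = 31.4852%


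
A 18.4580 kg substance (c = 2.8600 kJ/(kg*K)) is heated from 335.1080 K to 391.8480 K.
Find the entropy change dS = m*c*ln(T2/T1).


T2/T1 = 1.1693
ln(T2/T1) = 0.1564
dS = 18.4580 * 2.8600 * 0.1564 = 8.2575 kJ/K

8.2575 kJ/K


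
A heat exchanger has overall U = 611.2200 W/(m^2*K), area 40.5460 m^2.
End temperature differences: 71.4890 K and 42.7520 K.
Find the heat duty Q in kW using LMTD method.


LMTD = 55.8947 K
Q = 611.2200 * 40.5460 * 55.8947 = 1385211.4417 W = 1385.2114 kW

1385.2114 kW


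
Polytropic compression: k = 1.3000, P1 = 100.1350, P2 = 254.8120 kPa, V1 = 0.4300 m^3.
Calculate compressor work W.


(k-1)/k = 0.2308
(P2/P1)^exp = 1.2405
W = 4.3333 * 100.1350 * 0.4300 * (1.2405 - 1) = 44.8796 kJ

44.8796 kJ


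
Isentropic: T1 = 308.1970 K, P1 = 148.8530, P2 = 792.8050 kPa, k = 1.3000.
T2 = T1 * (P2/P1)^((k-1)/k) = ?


(k-1)/k = 0.2308
(P2/P1)^exp = 1.4711
T2 = 308.1970 * 1.4711 = 453.3788 K

453.3788 K


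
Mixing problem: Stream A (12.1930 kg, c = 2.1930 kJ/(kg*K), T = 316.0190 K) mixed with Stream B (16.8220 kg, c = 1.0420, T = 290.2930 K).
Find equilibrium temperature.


num = 13538.5185
den = 44.2678
Tf = 305.8324 K

305.8324 K


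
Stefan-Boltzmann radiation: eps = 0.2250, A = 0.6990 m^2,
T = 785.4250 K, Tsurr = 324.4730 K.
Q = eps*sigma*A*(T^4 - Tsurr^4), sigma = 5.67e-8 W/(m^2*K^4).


T^4 = 3.8056e+11
Tsurr^4 = 1.1084e+10
Q = 0.2250 * 5.67e-8 * 0.6990 * 3.6947e+11 = 3294.7622 W

3294.7622 W


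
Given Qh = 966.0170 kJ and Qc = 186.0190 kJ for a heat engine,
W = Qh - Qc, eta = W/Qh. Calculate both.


W = 966.0170 - 186.0190 = 779.9980 kJ
eta = 779.9980 / 966.0170 = 0.8074 = 80.7437%

W = 779.9980 kJ, eta = 80.7437%


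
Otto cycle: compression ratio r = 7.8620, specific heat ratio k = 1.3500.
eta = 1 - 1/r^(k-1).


r^(k-1) = 2.0580
eta = 1 - 1/2.0580 = 0.5141 = 51.4081%

51.4081%


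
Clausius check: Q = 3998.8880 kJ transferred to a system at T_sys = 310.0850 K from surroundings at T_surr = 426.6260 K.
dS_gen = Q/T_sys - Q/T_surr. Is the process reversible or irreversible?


dS_sys = 3998.8880/310.0850 = 12.8961 kJ/K
dS_surr = -3998.8880/426.6260 = -9.3733 kJ/K
dS_gen = 12.8961 - 9.3733 = 3.5228 kJ/K (irreversible)

dS_gen = 3.5228 kJ/K, irreversible


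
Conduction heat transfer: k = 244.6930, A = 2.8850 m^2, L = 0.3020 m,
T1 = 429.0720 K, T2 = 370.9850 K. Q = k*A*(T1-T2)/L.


dT = 58.0870 K
Q = 244.6930 * 2.8850 * 58.0870 / 0.3020 = 135781.1139 W

135781.1139 W


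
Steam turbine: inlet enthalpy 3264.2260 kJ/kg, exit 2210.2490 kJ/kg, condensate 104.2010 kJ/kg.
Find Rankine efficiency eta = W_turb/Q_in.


W = 1053.9770 kJ/kg
Q_in = 3160.0250 kJ/kg
eta = 0.3335 = 33.3534%

eta = 33.3534%


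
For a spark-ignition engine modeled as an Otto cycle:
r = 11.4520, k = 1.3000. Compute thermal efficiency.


r^(k-1) = 2.0781
eta = 1 - 1/2.0781 = 0.5188 = 51.8789%

51.8789%


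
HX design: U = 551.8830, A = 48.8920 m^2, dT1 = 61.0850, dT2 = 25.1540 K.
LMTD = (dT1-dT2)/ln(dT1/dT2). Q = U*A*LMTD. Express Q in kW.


LMTD = 40.4971 K
Q = 551.8830 * 48.8920 * 40.4971 = 1092718.7769 W = 1092.7188 kW

1092.7188 kW


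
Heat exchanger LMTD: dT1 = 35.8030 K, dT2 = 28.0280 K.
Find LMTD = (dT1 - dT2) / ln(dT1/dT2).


dT1/dT2 = 1.2774
ln(dT1/dT2) = 0.2448
LMTD = 7.7750 / 0.2448 = 31.7570 K

31.7570 K


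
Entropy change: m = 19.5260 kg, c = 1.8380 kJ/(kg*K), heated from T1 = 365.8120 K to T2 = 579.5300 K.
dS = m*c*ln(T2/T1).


T2/T1 = 1.5842
ln(T2/T1) = 0.4601
dS = 19.5260 * 1.8380 * 0.4601 = 16.5124 kJ/K

16.5124 kJ/K


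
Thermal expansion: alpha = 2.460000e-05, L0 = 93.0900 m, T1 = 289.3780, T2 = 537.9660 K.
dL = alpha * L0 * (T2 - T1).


dT = 248.5880 K
dL = 2.460000e-05 * 93.0900 * 248.5880 = 0.569270 m
L_final = 93.659270 m

dL = 0.569270 m


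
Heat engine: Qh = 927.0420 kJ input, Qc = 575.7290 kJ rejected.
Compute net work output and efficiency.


W = 927.0420 - 575.7290 = 351.3130 kJ
eta = 351.3130 / 927.0420 = 0.3790 = 37.8961%

W = 351.3130 kJ, eta = 37.8961%


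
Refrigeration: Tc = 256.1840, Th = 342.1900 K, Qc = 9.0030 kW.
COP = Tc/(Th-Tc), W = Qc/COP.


COP = 256.1840 / 86.0060 = 2.9787
W = 9.0030 / 2.9787 = 3.0225 kW

COP = 2.9787, W = 3.0225 kW


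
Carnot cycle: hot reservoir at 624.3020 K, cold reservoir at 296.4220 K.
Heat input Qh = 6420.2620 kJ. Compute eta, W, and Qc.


eta = 1 - 296.4220/624.3020 = 0.5252
W = 0.5252 * 6420.2620 = 3371.8865 kJ
Qc = 6420.2620 - 3371.8865 = 3048.3755 kJ

eta = 52.5195%, W = 3371.8865 kJ, Qc = 3048.3755 kJ


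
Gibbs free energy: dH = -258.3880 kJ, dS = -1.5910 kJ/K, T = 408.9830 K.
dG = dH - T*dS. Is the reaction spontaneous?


T*dS = 408.9830 * -1.5910 = -650.6920 kJ
dG = -258.3880 + 650.6920 = 392.3040 kJ (non-spontaneous)

dG = 392.3040 kJ, non-spontaneous


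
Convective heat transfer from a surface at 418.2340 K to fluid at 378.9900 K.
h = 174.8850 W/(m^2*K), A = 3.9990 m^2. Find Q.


dT = 39.2440 K
Q = 174.8850 * 3.9990 * 39.2440 = 27445.8846 W

27445.8846 W


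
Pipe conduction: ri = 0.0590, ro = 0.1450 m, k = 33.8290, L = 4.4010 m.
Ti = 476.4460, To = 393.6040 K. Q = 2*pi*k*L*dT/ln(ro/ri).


dT = 82.8420 K
ln(ro/ri) = 0.8992
Q = 2*pi*33.8290*4.4010*82.8420 / 0.8992 = 86181.9788 W

86181.9788 W


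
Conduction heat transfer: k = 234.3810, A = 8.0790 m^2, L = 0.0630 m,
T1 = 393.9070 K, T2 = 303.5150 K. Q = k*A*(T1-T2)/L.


dT = 90.3920 K
Q = 234.3810 * 8.0790 * 90.3920 / 0.0630 = 2716873.7466 W

2716873.7466 W


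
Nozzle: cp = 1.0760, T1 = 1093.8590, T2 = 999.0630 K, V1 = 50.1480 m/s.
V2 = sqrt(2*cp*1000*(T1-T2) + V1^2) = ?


dT = 94.7960 K
2*cp*1000*dT = 204000.9920
V1^2 = 2514.8219
V2 = sqrt(206515.8139) = 454.4401 m/s

454.4401 m/s


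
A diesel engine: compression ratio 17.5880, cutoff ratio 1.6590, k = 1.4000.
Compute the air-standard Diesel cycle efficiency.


r^(k-1) = 3.1484
rc^k = 2.0314
eta = 0.6449 = 64.4936%

64.4936%


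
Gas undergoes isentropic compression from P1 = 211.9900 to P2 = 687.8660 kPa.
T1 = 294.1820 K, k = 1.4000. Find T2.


(k-1)/k = 0.2857
(P2/P1)^exp = 1.3998
T2 = 294.1820 * 1.3998 = 411.7845 K

411.7845 K


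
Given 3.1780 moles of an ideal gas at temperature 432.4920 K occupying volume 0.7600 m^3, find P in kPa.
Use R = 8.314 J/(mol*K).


P = nRT/V = 3.1780 * 8.314 * 432.4920 / 0.7600
= 11427.2569 / 0.7600 = 15035.8644 Pa = 15.0359 kPa

15.0359 kPa


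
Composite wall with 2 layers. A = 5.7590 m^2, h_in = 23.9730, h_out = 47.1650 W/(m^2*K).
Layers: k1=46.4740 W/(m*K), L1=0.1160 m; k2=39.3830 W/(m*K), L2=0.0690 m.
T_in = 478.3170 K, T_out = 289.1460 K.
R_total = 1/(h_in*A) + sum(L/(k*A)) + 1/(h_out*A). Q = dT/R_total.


R_conv_in = 1/(23.9730*5.7590) = 0.0072
R_1 = 0.1160/(46.4740*5.7590) = 0.0004
R_2 = 0.0690/(39.3830*5.7590) = 0.0003
R_conv_out = 1/(47.1650*5.7590) = 0.0037
R_total = 0.0117 K/W
Q = 189.1710 / 0.0117 = 16220.5796 W

R_total = 0.0117 K/W, Q = 16220.5796 W


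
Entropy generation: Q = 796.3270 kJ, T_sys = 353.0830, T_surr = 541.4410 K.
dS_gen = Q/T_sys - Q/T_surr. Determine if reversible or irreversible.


dS_sys = 796.3270/353.0830 = 2.2554 kJ/K
dS_surr = -796.3270/541.4410 = -1.4708 kJ/K
dS_gen = 2.2554 - 1.4708 = 0.7846 kJ/K (irreversible)

dS_gen = 0.7846 kJ/K, irreversible


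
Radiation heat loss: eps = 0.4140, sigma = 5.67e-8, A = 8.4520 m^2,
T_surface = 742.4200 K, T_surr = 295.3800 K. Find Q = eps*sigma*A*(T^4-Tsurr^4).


T^4 = 3.0381e+11
Tsurr^4 = 7.6124e+09
Q = 0.4140 * 5.67e-8 * 8.4520 * 2.9620e+11 = 58765.2857 W

58765.2857 W


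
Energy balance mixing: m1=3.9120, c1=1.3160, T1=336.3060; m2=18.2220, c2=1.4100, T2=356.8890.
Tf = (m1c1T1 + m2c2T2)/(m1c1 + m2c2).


num = 10900.9241
den = 30.8412
Tf = 353.4532 K

353.4532 K


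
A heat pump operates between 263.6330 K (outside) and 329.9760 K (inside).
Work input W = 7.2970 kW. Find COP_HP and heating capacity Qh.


COP = 329.9760 / 66.3430 = 4.9738
Qh = 4.9738 * 7.2970 = 36.2937 kW

COP = 4.9738, Qh = 36.2937 kW


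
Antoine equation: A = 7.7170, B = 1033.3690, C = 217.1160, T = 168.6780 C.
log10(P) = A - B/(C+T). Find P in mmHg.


C+T = 385.7940
B/(C+T) = 2.6786
log10(P) = 7.7170 - 2.6786 = 5.0384
P = 10^5.0384 = 109256.8694 mmHg

109256.8694 mmHg


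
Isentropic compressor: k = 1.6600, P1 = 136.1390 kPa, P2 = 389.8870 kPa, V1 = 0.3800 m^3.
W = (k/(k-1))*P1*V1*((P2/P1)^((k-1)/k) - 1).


(k-1)/k = 0.3976
(P2/P1)^exp = 1.5194
W = 2.5152 * 136.1390 * 0.3800 * (1.5194 - 1) = 67.5864 kJ

67.5864 kJ


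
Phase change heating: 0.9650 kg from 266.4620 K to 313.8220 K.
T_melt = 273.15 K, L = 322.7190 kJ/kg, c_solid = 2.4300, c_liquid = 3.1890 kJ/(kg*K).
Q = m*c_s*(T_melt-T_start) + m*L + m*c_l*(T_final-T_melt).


Q1 (sensible, solid) = 0.9650 * 2.4300 * 6.6880 = 15.6830 kJ
Q2 (latent) = 0.9650 * 322.7190 = 311.4238 kJ
Q3 (sensible, liquid) = 0.9650 * 3.1890 * 40.6720 = 125.1634 kJ
Q_total = 452.2703 kJ

452.2703 kJ


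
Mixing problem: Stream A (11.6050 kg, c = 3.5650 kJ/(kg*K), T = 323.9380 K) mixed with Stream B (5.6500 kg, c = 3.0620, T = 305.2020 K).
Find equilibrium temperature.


num = 18681.9924
den = 58.6721
Tf = 318.4134 K

318.4134 K


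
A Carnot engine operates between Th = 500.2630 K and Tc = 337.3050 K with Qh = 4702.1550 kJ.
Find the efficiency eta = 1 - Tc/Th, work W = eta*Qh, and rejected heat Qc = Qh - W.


eta = 1 - 337.3050/500.2630 = 0.3257
W = 0.3257 * 4702.1550 = 1531.7019 kJ
Qc = 4702.1550 - 1531.7019 = 3170.4531 kJ

eta = 32.5745%, W = 1531.7019 kJ, Qc = 3170.4531 kJ


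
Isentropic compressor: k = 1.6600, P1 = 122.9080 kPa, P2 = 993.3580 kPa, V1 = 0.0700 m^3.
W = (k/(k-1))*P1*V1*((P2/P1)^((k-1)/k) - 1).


(k-1)/k = 0.3976
(P2/P1)^exp = 2.2952
W = 2.5152 * 122.9080 * 0.0700 * (2.2952 - 1) = 28.0275 kJ

28.0275 kJ


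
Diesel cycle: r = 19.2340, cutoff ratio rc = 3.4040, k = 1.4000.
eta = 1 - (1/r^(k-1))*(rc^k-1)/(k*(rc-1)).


r^(k-1) = 3.2631
rc^k = 5.5563
eta = 0.5851 = 58.5121%

58.5121%


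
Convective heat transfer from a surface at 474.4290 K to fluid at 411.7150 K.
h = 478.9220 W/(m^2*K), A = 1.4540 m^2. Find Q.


dT = 62.7140 K
Q = 478.9220 * 1.4540 * 62.7140 = 43671.0562 W

43671.0562 W


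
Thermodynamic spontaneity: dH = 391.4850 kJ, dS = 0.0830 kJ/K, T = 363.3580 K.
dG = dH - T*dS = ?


T*dS = 363.3580 * 0.0830 = 30.1587 kJ
dG = 391.4850 - 30.1587 = 361.3263 kJ (non-spontaneous)

dG = 361.3263 kJ, non-spontaneous


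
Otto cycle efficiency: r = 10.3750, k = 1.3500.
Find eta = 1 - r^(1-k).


r^(k-1) = 2.2678
eta = 1 - 1/2.2678 = 0.5590 = 55.9035%

55.9035%
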